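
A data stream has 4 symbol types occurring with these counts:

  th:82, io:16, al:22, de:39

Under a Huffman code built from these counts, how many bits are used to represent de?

Huffman merges, smallest pair first:
combine io(16), al(22) → 38
combine 38, de(39) → 77
combine 77, th(82) → 159
de sits 2 levels below the root, so its codeword is 2 bits.

2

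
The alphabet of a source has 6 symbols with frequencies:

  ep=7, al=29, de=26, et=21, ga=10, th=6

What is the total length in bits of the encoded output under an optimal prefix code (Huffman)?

Greedily combine the two least-frequent nodes:
th(6) + ep(7) → 13
ga(10) + 13 → 23
et(21) + 23 → 44
de(26) + al(29) → 55
44 + 55 → 99
Total encoded bits = sum of merged weights = 13 + 23 + 44 + 55 + 99 = 234.

234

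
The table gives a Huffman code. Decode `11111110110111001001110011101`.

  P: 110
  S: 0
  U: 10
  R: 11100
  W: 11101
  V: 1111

Read left to right; each codeword is recognised as soon as it completes (prefix code):
  1111→V | 11101→W | 10→U | 11100→R | 10→U | 0→S | 11100→R | 11101→W
Decoded message: VWURUSRW

VWURUSRW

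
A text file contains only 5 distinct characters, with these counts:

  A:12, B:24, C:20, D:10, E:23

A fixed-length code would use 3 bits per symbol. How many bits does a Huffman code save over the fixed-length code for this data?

Fixed-length: 3 bits × 89 symbols = 267 bits.
Huffman merges:
D(10) + A(12) → 22
C(20) + 22 → 42
E(23) + B(24) → 47
42 + 47 → 89
Huffman total = 22 + 42 + 47 + 89 = 200 bits.
Saving = 267 − 200 = 67 bits.

67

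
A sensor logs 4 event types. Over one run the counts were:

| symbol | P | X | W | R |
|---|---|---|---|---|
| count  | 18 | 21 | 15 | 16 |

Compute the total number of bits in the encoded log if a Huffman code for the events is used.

140

Build the Huffman tree bottom-up:
combine W(15), R(16) → 31
combine P(18), X(21) → 39
combine 31, 39 → 70
Total encoded bits = sum of merged weights = 31 + 39 + 70 = 140.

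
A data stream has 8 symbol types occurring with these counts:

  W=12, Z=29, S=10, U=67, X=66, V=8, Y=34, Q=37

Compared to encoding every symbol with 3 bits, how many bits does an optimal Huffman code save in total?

85

Fixed-length: 3 bits × 263 symbols = 789 bits.
Huffman merges:
merge V(8) and S(10): 18
merge W(12) and 18: 30
merge Z(29) and 30: 59
merge Y(34) and Q(37): 71
merge 59 and X(66): 125
merge U(67) and 71: 138
merge 125 and 138: 263
Huffman total = 18 + 30 + 59 + 71 + 125 + 138 + 263 = 704 bits.
Saving = 789 − 704 = 85 bits.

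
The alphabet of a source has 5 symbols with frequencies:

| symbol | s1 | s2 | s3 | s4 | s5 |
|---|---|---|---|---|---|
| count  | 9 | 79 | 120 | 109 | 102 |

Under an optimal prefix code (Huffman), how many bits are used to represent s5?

Repeatedly merge the two smallest:
s1(9) + s2(79) → 88
88 + s5(102) → 190
s4(109) + s3(120) → 229
190 + 229 → 419
The subtree containing s5 is merged 2 times, so code length = 2.

2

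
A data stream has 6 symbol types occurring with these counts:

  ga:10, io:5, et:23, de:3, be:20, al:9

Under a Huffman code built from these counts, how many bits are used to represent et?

2

Repeatedly merge the two smallest:
combine de(3), io(5) → 8
combine 8, al(9) → 17
combine ga(10), 17 → 27
combine be(20), et(23) → 43
combine 27, 43 → 70
The subtree containing et is merged 2 times, so code length = 2.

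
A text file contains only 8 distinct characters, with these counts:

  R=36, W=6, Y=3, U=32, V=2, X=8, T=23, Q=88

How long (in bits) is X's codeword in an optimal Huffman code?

Build the tree from the bottom:
merge V(2) and Y(3): 5
merge 5 and W(6): 11
merge X(8) and 11: 19
merge 19 and T(23): 42
merge U(32) and R(36): 68
merge 42 and 68: 110
merge Q(88) and 110: 198
X sits 4 levels below the root, so its codeword is 4 bits.

4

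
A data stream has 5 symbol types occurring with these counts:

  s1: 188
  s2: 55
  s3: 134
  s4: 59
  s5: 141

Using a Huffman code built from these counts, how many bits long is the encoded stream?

1268

Build the Huffman tree bottom-up:
merge s2(55) and s4(59): 114
merge 114 and s3(134): 248
merge s5(141) and s1(188): 329
merge 248 and 329: 577
Total encoded bits = sum of merged weights = 114 + 248 + 329 + 577 = 1268.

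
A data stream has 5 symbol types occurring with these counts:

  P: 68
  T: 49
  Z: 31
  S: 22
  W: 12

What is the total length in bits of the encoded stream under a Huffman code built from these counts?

Build the Huffman tree bottom-up:
W(12) + S(22) → 34
Z(31) + 34 → 65
T(49) + 65 → 114
P(68) + 114 → 182
Each symbol's bit-cost is frequency × depth; summing gives 395 bits (equivalently 34 + 65 + 114 + 182).

395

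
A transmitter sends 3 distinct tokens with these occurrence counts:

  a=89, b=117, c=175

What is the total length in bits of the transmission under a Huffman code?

Merge the two smallest weights repeatedly:
merge a(89) and b(117): 206
merge c(175) and 206: 381
Total encoded bits = sum of merged weights = 206 + 381 = 587.

587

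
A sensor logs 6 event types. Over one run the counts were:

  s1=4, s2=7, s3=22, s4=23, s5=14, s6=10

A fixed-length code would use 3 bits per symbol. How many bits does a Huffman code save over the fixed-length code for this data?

Fixed-length: 3 bits × 80 symbols = 240 bits.
Huffman merges:
merge s1(4) and s2(7): 11
merge s6(10) and 11: 21
merge s5(14) and 21: 35
merge s3(22) and s4(23): 45
merge 35 and 45: 80
Huffman total = 11 + 21 + 35 + 45 + 80 = 192 bits.
Saving = 240 − 192 = 48 bits.

48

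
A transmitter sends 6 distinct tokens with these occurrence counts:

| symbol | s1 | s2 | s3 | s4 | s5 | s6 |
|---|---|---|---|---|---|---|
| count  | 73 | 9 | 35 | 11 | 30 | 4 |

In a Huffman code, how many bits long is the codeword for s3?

Repeatedly merge the two smallest:
combine s6(4), s2(9) → 13
combine s4(11), 13 → 24
combine 24, s5(30) → 54
combine s3(35), 54 → 89
combine s1(73), 89 → 162
s3's leaf is at depth 2, giving a 2-bit codeword.

2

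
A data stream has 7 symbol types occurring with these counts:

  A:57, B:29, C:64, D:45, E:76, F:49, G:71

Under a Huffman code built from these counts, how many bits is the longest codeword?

3

Merge the two lowest-weight nodes at each step:
B(29) + D(45) → 74
F(49) + A(57) → 106
C(64) + G(71) → 135
74 + E(76) → 150
106 + 135 → 241
150 + 241 → 391
Maximum depth reached is 3.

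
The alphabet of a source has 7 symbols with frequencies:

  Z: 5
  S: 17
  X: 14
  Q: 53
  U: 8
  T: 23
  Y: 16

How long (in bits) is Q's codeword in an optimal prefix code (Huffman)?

1

Build the tree from the bottom:
Z(5) + U(8) → 13
13 + X(14) → 27
Y(16) + S(17) → 33
T(23) + 27 → 50
33 + 50 → 83
Q(53) + 83 → 136
Q is merged only at the final step, so code length = 1.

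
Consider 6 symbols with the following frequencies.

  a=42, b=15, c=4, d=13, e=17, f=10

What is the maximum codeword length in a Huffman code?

4

Merge the two lowest-weight nodes at each step:
combine c(4), f(10) → 14
combine d(13), 14 → 27
combine b(15), e(17) → 32
combine 27, 32 → 59
combine a(42), 59 → 101
The first pair merged (c, f) ends up deepest, at depth 4.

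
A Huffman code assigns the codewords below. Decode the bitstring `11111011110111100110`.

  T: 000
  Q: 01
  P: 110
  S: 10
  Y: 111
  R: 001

YPYSYSQS

Read left to right; each codeword is recognised as soon as it completes (prefix code):
  111→Y | 110→P | 111→Y | 10→S | 111→Y | 10→S | 01→Q | 10→S
Decoded message: YPYSYSQS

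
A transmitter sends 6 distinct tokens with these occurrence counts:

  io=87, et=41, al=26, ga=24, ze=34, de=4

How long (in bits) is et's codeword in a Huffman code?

Build the tree from the bottom:
de(4) + ga(24) → 28
al(26) + 28 → 54
ze(34) + et(41) → 75
54 + 75 → 129
io(87) + 129 → 216
et sits 3 levels below the root, so its codeword is 3 bits.

3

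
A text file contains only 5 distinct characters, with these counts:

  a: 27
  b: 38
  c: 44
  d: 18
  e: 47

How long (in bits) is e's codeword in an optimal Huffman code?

Huffman merges, smallest pair first:
d(18) + a(27) → 45
b(38) + c(44) → 82
45 + e(47) → 92
82 + 92 → 174
e's leaf is at depth 2, giving a 2-bit codeword.

2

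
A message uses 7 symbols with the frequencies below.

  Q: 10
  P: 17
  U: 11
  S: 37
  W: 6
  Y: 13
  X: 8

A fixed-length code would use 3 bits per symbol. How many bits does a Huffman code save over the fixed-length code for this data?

40

Fixed-length: 3 bits × 102 symbols = 306 bits.
Huffman merges:
W(6) + X(8) → 14
Q(10) + U(11) → 21
Y(13) + 14 → 27
P(17) + 21 → 38
27 + S(37) → 64
38 + 64 → 102
Huffman total = 14 + 21 + 27 + 38 + 64 + 102 = 266 bits.
Saving = 306 − 266 = 40 bits.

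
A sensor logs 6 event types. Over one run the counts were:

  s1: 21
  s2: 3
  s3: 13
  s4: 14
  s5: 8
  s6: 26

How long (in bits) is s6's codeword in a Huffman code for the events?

2

Huffman merges, smallest pair first:
merge s2(3) and s5(8): 11
merge 11 and s3(13): 24
merge s4(14) and s1(21): 35
merge 24 and s6(26): 50
merge 35 and 50: 85
s6's leaf is at depth 2, giving a 2-bit codeword.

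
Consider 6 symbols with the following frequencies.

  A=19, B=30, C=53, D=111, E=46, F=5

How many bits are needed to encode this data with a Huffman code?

594

Build the Huffman tree bottom-up:
F(5) + A(19) → 24
24 + B(30) → 54
E(46) + C(53) → 99
54 + 99 → 153
D(111) + 153 → 264
The encoded length is the sum of every internal node's weight: 24 + 54 + 99 + 153 + 264 = 594 bits.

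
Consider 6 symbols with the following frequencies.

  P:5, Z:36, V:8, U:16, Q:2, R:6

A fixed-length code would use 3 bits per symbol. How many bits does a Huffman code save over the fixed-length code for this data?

68

Fixed-length: 3 bits × 73 symbols = 219 bits.
Huffman merges:
Q(2) + P(5) → 7
R(6) + 7 → 13
V(8) + 13 → 21
U(16) + 21 → 37
Z(36) + 37 → 73
Huffman total = 7 + 13 + 21 + 37 + 73 = 151 bits.
Saving = 219 − 151 = 68 bits.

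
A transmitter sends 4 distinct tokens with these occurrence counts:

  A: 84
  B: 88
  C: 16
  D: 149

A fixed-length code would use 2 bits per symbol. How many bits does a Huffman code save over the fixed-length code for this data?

Fixed-length: 2 bits × 337 symbols = 674 bits.
Huffman merges:
merge C(16) and A(84): 100
merge B(88) and 100: 188
merge D(149) and 188: 337
Huffman total = 100 + 188 + 337 = 625 bits.
Saving = 674 − 625 = 49 bits.

49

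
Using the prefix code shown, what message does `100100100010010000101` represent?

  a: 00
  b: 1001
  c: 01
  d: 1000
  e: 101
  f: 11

badbaae

Read left to right; each codeword is recognised as soon as it completes (prefix code):
  1001→b | 00→a | 1000→d | 1001→b | 00→a | 00→a | 101→e
Decoded message: badbaae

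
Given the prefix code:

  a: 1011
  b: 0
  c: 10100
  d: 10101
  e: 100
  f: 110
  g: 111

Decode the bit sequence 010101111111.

Read left to right; each codeword is recognised as soon as it completes (prefix code):
  0→b | 10101→d | 111→g | 111→g
Decoded message: bdgg

bdgg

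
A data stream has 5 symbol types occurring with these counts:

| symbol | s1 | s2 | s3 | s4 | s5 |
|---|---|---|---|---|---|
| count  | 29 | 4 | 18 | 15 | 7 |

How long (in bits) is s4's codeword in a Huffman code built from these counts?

3

Build the tree from the bottom:
combine s2(4), s5(7) → 11
combine 11, s4(15) → 26
combine s3(18), 26 → 44
combine s1(29), 44 → 73
s4 sits 3 levels below the root, so its codeword is 3 bits.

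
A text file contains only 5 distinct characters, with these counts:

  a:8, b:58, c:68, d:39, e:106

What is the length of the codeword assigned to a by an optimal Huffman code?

Build the tree from the bottom:
merge a(8) and d(39): 47
merge 47 and b(58): 105
merge c(68) and 105: 173
merge e(106) and 173: 279
a sits 4 levels below the root, so its codeword is 4 bits.

4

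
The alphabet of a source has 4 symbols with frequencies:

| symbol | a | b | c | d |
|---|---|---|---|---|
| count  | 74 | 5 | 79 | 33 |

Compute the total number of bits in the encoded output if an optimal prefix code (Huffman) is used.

341

Greedily combine the two least-frequent nodes:
merge b(5) and d(33): 38
merge 38 and a(74): 112
merge c(79) and 112: 191
The encoded length is the sum of every internal node's weight: 38 + 112 + 191 = 341 bits.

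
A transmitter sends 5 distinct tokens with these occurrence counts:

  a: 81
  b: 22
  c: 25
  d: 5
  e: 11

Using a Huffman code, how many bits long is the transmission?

Merge the two smallest weights repeatedly:
combine d(5), e(11) → 16
combine 16, b(22) → 38
combine c(25), 38 → 63
combine 63, a(81) → 144
The encoded length is the sum of every internal node's weight: 16 + 38 + 63 + 144 = 261 bits.

261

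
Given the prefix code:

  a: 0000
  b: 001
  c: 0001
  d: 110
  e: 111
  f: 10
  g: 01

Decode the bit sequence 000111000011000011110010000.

cdcfceba

Read left to right; each codeword is recognised as soon as it completes (prefix code):
  0001→c | 110→d | 0001→c | 10→f | 0001→c | 111→e | 001→b | 0000→a
Decoded message: cdcfceba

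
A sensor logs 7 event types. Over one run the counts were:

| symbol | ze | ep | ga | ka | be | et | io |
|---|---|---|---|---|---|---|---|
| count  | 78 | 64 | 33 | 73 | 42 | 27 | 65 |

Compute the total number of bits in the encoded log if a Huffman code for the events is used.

Greedily combine the two least-frequent nodes:
et(27) + ga(33) → 60
be(42) + 60 → 102
ep(64) + io(65) → 129
ka(73) + ze(78) → 151
102 + 129 → 231
151 + 231 → 382
The encoded length is the sum of every internal node's weight: 60 + 102 + 129 + 151 + 231 + 382 = 1055 bits.

1055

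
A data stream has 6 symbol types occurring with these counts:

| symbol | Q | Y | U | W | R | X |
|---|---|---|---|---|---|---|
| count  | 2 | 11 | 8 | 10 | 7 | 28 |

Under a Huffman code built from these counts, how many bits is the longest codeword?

4

Merge the two lowest-weight nodes at each step:
Q(2) + R(7) → 9
U(8) + 9 → 17
W(10) + Y(11) → 21
17 + 21 → 38
X(28) + 38 → 66
Maximum depth reached is 4.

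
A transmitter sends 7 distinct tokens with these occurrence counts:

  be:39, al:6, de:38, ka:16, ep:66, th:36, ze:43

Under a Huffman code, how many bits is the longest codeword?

Merge the two lowest-weight nodes at each step:
merge al(6) and ka(16): 22
merge 22 and th(36): 58
merge de(38) and be(39): 77
merge ze(43) and 58: 101
merge ep(66) and 77: 143
merge 101 and 143: 244
The rarest symbols sit at the bottom; the longest codeword is 4 bits.

4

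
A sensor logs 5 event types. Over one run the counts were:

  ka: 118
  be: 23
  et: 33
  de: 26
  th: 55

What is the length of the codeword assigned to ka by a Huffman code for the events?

1

Build the tree from the bottom:
combine be(23), de(26) → 49
combine et(33), 49 → 82
combine th(55), 82 → 137
combine ka(118), 137 → 255
ka sits one level below the root: a 1-bit codeword.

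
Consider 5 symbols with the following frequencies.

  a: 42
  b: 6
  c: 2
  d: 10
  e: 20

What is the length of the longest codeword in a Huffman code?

4

Merge the two lowest-weight nodes at each step:
c(2) + b(6) → 8
8 + d(10) → 18
18 + e(20) → 38
38 + a(42) → 80
The rarest symbols sit at the bottom; the longest codeword is 4 bits.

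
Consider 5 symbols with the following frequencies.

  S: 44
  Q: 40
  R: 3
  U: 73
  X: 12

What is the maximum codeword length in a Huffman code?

4

Merge the two lowest-weight nodes at each step:
R(3) + X(12) → 15
15 + Q(40) → 55
S(44) + 55 → 99
U(73) + 99 → 172
The first pair merged (R, X) ends up deepest, at depth 4.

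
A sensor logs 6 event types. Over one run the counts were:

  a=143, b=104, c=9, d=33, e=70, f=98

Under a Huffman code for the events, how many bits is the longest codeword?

4

Merge the two lowest-weight nodes at each step:
c(9) + d(33) → 42
42 + e(70) → 112
f(98) + b(104) → 202
112 + a(143) → 255
202 + 255 → 457
The rarest symbols sit at the bottom; the longest codeword is 4 bits.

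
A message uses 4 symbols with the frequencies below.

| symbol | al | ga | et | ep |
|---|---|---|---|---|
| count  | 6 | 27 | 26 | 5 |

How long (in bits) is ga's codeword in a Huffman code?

Huffman merges, smallest pair first:
merge ep(5) and al(6): 11
merge 11 and et(26): 37
merge ga(27) and 37: 64
ga sits one level below the root: a 1-bit codeword.

1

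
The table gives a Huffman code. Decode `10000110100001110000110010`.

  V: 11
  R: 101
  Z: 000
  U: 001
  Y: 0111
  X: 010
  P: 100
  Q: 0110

PURZYZQX

Read left to right; each codeword is recognised as soon as it completes (prefix code):
  100→P | 001→U | 101→R | 000→Z | 0111→Y | 000→Z | 0110→Q | 010→X
Decoded message: PURZYZQX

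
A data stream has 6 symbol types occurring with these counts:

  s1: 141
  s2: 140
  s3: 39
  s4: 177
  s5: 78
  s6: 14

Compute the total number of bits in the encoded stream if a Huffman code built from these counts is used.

1362

Greedily combine the two least-frequent nodes:
s6(14) + s3(39) → 53
53 + s5(78) → 131
131 + s2(140) → 271
s1(141) + s4(177) → 318
271 + 318 → 589
Each symbol's bit-cost is frequency × depth; summing gives 1362 bits (equivalently 53 + 131 + 271 + 318 + 589).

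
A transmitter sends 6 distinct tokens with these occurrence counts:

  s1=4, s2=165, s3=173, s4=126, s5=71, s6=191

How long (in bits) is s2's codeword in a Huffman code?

Huffman merges, smallest pair first:
merge s1(4) and s5(71): 75
merge 75 and s4(126): 201
merge s2(165) and s3(173): 338
merge s6(191) and 201: 392
merge 338 and 392: 730
s2's leaf is at depth 2, giving a 2-bit codeword.

2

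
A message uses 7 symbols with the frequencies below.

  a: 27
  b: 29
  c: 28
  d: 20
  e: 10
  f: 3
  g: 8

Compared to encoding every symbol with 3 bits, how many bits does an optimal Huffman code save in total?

52

Fixed-length: 3 bits × 125 symbols = 375 bits.
Huffman merges:
combine f(3), g(8) → 11
combine e(10), 11 → 21
combine d(20), 21 → 41
combine a(27), c(28) → 55
combine b(29), 41 → 70
combine 55, 70 → 125
Huffman total = 11 + 21 + 41 + 55 + 70 + 125 = 323 bits.
Saving = 375 − 323 = 52 bits.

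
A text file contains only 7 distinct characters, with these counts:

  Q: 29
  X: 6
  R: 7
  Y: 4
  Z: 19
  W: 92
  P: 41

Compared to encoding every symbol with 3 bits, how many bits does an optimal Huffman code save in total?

162

Fixed-length: 3 bits × 198 symbols = 594 bits.
Huffman merges:
combine Y(4), X(6) → 10
combine R(7), 10 → 17
combine 17, Z(19) → 36
combine Q(29), 36 → 65
combine P(41), 65 → 106
combine W(92), 106 → 198
Huffman total = 10 + 17 + 36 + 65 + 106 + 198 = 432 bits.
Saving = 594 − 432 = 162 bits.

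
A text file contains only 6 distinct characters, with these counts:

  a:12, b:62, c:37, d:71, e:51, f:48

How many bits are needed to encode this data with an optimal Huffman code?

Build the Huffman tree bottom-up:
a(12) + c(37) → 49
f(48) + 49 → 97
e(51) + b(62) → 113
d(71) + 97 → 168
113 + 168 → 281
Each symbol's bit-cost is frequency × depth; summing gives 708 bits (equivalently 49 + 97 + 113 + 168 + 281).

708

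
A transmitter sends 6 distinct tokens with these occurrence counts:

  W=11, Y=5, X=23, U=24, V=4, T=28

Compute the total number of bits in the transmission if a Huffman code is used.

219

Greedily combine the two least-frequent nodes:
V(4) + Y(5) → 9
9 + W(11) → 20
20 + X(23) → 43
U(24) + T(28) → 52
43 + 52 → 95
Total encoded bits = sum of merged weights = 9 + 20 + 43 + 52 + 95 = 219.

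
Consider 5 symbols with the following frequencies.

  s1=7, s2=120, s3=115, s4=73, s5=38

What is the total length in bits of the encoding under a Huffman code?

Merge the two smallest weights repeatedly:
merge s1(7) and s5(38): 45
merge 45 and s4(73): 118
merge s3(115) and 118: 233
merge s2(120) and 233: 353
Total encoded bits = sum of merged weights = 45 + 118 + 233 + 353 = 749.

749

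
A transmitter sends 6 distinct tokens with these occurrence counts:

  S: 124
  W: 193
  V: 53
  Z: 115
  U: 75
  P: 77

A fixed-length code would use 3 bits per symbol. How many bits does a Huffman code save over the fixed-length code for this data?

317

Fixed-length: 3 bits × 637 symbols = 1911 bits.
Huffman merges:
V(53) + U(75) → 128
P(77) + Z(115) → 192
S(124) + 128 → 252
192 + W(193) → 385
252 + 385 → 637
Huffman total = 128 + 192 + 252 + 385 + 637 = 1594 bits.
Saving = 1911 − 1594 = 317 bits.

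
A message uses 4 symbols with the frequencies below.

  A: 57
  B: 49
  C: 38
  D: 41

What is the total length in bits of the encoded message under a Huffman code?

370

Greedily combine the two least-frequent nodes:
combine C(38), D(41) → 79
combine B(49), A(57) → 106
combine 79, 106 → 185
Total encoded bits = sum of merged weights = 79 + 106 + 185 = 370.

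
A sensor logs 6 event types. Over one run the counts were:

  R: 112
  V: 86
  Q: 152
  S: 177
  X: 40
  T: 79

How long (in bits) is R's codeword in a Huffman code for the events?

Repeatedly merge the two smallest:
X(40) + T(79) → 119
V(86) + R(112) → 198
119 + Q(152) → 271
S(177) + 198 → 375
271 + 375 → 646
The subtree containing R is merged 3 times, so code length = 3.

3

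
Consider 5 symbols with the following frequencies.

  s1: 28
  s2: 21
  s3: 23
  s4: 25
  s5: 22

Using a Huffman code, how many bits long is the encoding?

281

Greedily combine the two least-frequent nodes:
s2(21) + s5(22) → 43
s3(23) + s4(25) → 48
s1(28) + 43 → 71
48 + 71 → 119
The encoded length is the sum of every internal node's weight: 43 + 48 + 71 + 119 = 281 bits.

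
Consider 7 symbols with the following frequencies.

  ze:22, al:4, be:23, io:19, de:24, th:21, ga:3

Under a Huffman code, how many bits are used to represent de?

2

Repeatedly merge the two smallest:
merge ga(3) and al(4): 7
merge 7 and io(19): 26
merge th(21) and ze(22): 43
merge be(23) and de(24): 47
merge 26 and 43: 69
merge 47 and 69: 116
The subtree containing de is merged 2 times, so code length = 2.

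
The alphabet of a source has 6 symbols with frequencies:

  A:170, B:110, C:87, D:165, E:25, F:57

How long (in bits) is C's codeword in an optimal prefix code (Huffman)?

Build the tree from the bottom:
merge E(25) and F(57): 82
merge 82 and C(87): 169
merge B(110) and D(165): 275
merge 169 and A(170): 339
merge 275 and 339: 614
C's leaf is at depth 3, giving a 3-bit codeword.

3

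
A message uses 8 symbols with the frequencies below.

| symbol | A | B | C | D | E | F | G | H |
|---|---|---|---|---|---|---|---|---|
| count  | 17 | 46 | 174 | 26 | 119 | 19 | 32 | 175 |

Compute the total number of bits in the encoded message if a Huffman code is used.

1532

Greedily combine the two least-frequent nodes:
merge A(17) and F(19): 36
merge D(26) and G(32): 58
merge 36 and B(46): 82
merge 58 and 82: 140
merge E(119) and 140: 259
merge C(174) and H(175): 349
merge 259 and 349: 608
The encoded length is the sum of every internal node's weight: 36 + 58 + 82 + 140 + 259 + 349 + 608 = 1532 bits.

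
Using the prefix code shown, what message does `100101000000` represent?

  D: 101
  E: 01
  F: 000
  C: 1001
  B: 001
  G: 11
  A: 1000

CEFF

Read left to right; each codeword is recognised as soon as it completes (prefix code):
  1001→C | 01→E | 000→F | 000→F
Decoded message: CEFF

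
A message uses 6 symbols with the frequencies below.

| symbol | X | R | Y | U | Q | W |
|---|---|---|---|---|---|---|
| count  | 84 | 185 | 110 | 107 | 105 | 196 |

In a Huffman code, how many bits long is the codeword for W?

2

Build the tree from the bottom:
X(84) + Q(105) → 189
U(107) + Y(110) → 217
R(185) + 189 → 374
W(196) + 217 → 413
374 + 413 → 787
W sits 2 levels below the root, so its codeword is 2 bits.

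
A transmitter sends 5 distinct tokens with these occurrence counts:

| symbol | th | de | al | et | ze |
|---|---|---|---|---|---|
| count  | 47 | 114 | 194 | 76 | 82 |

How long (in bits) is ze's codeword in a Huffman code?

Build the tree from the bottom:
merge th(47) and et(76): 123
merge ze(82) and de(114): 196
merge 123 and al(194): 317
merge 196 and 317: 513
ze sits 2 levels below the root, so its codeword is 2 bits.

2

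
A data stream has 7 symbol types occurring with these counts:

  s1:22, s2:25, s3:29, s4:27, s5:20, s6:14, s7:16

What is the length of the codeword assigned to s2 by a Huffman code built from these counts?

3

Build the tree from the bottom:
combine s6(14), s7(16) → 30
combine s5(20), s1(22) → 42
combine s2(25), s4(27) → 52
combine s3(29), 30 → 59
combine 42, 52 → 94
combine 59, 94 → 153
The subtree containing s2 is merged 3 times, so code length = 3.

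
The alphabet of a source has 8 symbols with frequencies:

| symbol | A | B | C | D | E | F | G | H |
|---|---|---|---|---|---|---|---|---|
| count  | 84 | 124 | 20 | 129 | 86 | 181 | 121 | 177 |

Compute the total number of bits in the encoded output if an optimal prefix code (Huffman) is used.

2689

Merge the two smallest weights repeatedly:
C(20) + A(84) → 104
E(86) + 104 → 190
G(121) + B(124) → 245
D(129) + H(177) → 306
F(181) + 190 → 371
245 + 306 → 551
371 + 551 → 922
Each symbol's bit-cost is frequency × depth; summing gives 2689 bits (equivalently 104 + 190 + 245 + 306 + 371 + 551 + 922).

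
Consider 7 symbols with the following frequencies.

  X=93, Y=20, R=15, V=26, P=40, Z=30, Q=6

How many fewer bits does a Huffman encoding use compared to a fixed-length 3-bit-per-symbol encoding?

Fixed-length: 3 bits × 230 symbols = 690 bits.
Huffman merges:
merge Q(6) and R(15): 21
merge Y(20) and 21: 41
merge V(26) and Z(30): 56
merge P(40) and 41: 81
merge 56 and 81: 137
merge X(93) and 137: 230
Huffman total = 21 + 41 + 56 + 81 + 137 + 230 = 566 bits.
Saving = 690 − 566 = 124 bits.

124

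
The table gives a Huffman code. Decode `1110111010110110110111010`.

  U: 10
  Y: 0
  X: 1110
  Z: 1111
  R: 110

Read left to right; each codeword is recognised as soon as it completes (prefix code):
  1110→X | 1110→X | 10→U | 110→R | 110→R | 110→R | 1110→X | 10→U
Decoded message: XXURRRXU

XXURRRXU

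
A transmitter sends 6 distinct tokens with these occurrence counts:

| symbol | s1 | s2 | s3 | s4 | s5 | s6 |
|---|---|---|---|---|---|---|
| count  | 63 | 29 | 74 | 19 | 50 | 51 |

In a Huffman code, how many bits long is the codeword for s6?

2

Huffman merges, smallest pair first:
combine s4(19), s2(29) → 48
combine 48, s5(50) → 98
combine s6(51), s1(63) → 114
combine s3(74), 98 → 172
combine 114, 172 → 286
s6 sits 2 levels below the root, so its codeword is 2 bits.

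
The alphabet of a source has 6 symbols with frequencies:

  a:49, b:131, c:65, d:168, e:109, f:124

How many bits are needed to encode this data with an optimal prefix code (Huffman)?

1629

Greedily combine the two least-frequent nodes:
a(49) + c(65) → 114
e(109) + 114 → 223
f(124) + b(131) → 255
d(168) + 223 → 391
255 + 391 → 646
Total encoded bits = sum of merged weights = 114 + 223 + 255 + 391 + 646 = 1629.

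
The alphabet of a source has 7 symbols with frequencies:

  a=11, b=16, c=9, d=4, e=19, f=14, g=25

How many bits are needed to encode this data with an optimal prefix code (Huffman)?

Greedily combine the two least-frequent nodes:
combine d(4), c(9) → 13
combine a(11), 13 → 24
combine f(14), b(16) → 30
combine e(19), 24 → 43
combine g(25), 30 → 55
combine 43, 55 → 98
The encoded length is the sum of every internal node's weight: 13 + 24 + 30 + 43 + 55 + 98 = 263 bits.

263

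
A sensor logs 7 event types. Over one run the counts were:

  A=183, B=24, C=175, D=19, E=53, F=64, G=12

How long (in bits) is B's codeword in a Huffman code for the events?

5

Repeatedly merge the two smallest:
G(12) + D(19) → 31
B(24) + 31 → 55
E(53) + 55 → 108
F(64) + 108 → 172
172 + C(175) → 347
A(183) + 347 → 530
B's leaf is at depth 5, giving a 5-bit codeword.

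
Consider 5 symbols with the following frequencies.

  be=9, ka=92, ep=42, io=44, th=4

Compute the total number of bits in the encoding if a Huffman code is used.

358

Build the Huffman tree bottom-up:
merge th(4) and be(9): 13
merge 13 and ep(42): 55
merge io(44) and 55: 99
merge ka(92) and 99: 191
Total encoded bits = sum of merged weights = 13 + 55 + 99 + 191 = 358.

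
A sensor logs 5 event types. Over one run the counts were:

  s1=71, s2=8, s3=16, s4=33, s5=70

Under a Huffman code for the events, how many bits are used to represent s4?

Huffman merges, smallest pair first:
combine s2(8), s3(16) → 24
combine 24, s4(33) → 57
combine 57, s5(70) → 127
combine s1(71), 127 → 198
The subtree containing s4 is merged 3 times, so code length = 3.

3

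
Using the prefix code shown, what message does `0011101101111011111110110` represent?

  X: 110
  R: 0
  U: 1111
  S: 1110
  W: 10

RRSXURUSX

Read left to right; each codeword is recognised as soon as it completes (prefix code):
  0→R | 0→R | 1110→S | 110→X | 1111→U | 0→R | 1111→U | 1110→S | 110→X
Decoded message: RRSXURUSX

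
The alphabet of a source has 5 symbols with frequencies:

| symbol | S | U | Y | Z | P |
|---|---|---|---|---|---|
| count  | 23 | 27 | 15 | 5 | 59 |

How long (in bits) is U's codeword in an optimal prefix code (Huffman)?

2

Repeatedly merge the two smallest:
Z(5) + Y(15) → 20
20 + S(23) → 43
U(27) + 43 → 70
P(59) + 70 → 129
U sits 2 levels below the root, so its codeword is 2 bits.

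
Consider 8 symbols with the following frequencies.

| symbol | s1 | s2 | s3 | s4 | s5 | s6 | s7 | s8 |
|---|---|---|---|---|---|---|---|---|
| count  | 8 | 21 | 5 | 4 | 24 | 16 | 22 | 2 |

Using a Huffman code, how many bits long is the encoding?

Merge the two smallest weights repeatedly:
s8(2) + s4(4) → 6
s3(5) + 6 → 11
s1(8) + 11 → 19
s6(16) + 19 → 35
s2(21) + s7(22) → 43
s5(24) + 35 → 59
43 + 59 → 102
The encoded length is the sum of every internal node's weight: 6 + 11 + 19 + 35 + 43 + 59 + 102 = 275 bits.

275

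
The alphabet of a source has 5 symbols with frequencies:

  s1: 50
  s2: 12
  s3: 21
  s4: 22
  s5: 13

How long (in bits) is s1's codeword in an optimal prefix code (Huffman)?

Repeatedly merge the two smallest:
s2(12) + s5(13) → 25
s3(21) + s4(22) → 43
25 + 43 → 68
s1(50) + 68 → 118
s1 is a child of the root — depth 1, so its codeword is a single bit.

1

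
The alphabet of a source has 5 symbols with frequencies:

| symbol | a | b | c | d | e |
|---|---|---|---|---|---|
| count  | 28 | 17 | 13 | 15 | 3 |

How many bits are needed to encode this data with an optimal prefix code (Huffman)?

Build the Huffman tree bottom-up:
merge e(3) and c(13): 16
merge d(15) and 16: 31
merge b(17) and a(28): 45
merge 31 and 45: 76
Total encoded bits = sum of merged weights = 16 + 31 + 45 + 76 = 168.

168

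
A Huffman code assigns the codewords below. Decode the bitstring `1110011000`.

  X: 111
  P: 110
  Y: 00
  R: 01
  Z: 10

Read left to right; each codeword is recognised as soon as it completes (prefix code):
  111→X | 00→Y | 110→P | 00→Y
Decoded message: XYPY

XYPY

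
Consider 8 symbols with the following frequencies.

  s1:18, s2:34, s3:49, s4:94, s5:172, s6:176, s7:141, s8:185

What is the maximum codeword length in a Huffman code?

5

Merge the two lowest-weight nodes at each step:
combine s1(18), s2(34) → 52
combine s3(49), 52 → 101
combine s4(94), 101 → 195
combine s7(141), s5(172) → 313
combine s6(176), s8(185) → 361
combine 195, 313 → 508
combine 361, 508 → 869
The first pair merged (s1, s2) ends up deepest, at depth 5.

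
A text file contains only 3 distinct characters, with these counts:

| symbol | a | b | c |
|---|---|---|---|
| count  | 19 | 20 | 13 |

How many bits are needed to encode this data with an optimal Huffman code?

84

Merge the two smallest weights repeatedly:
combine c(13), a(19) → 32
combine b(20), 32 → 52
Total encoded bits = sum of merged weights = 32 + 52 = 84.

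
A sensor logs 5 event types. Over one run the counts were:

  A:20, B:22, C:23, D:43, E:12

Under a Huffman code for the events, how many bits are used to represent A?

3

Build the tree from the bottom:
combine E(12), A(20) → 32
combine B(22), C(23) → 45
combine 32, D(43) → 75
combine 45, 75 → 120
A sits 3 levels below the root, so its codeword is 3 bits.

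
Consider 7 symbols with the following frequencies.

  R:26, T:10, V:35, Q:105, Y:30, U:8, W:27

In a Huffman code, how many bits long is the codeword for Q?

Huffman merges, smallest pair first:
combine U(8), T(10) → 18
combine 18, R(26) → 44
combine W(27), Y(30) → 57
combine V(35), 44 → 79
combine 57, 79 → 136
combine Q(105), 136 → 241
Q is merged only at the final step, so code length = 1.

1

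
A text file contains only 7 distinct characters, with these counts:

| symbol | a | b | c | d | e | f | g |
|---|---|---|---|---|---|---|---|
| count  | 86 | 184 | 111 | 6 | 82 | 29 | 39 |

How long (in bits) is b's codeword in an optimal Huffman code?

2

Build the tree from the bottom:
merge d(6) and f(29): 35
merge 35 and g(39): 74
merge 74 and e(82): 156
merge a(86) and c(111): 197
merge 156 and b(184): 340
merge 197 and 340: 537
b sits 2 levels below the root, so its codeword is 2 bits.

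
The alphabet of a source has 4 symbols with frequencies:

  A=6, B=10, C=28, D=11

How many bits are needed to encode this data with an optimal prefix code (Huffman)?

Greedily combine the two least-frequent nodes:
merge A(6) and B(10): 16
merge D(11) and 16: 27
merge 27 and C(28): 55
Each symbol's bit-cost is frequency × depth; summing gives 98 bits (equivalently 16 + 27 + 55).

98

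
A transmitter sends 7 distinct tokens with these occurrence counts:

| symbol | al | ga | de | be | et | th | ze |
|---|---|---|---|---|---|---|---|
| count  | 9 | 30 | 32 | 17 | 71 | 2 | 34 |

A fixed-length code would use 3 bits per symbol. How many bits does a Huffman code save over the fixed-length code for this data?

Fixed-length: 3 bits × 195 symbols = 585 bits.
Huffman merges:
th(2) + al(9) → 11
11 + be(17) → 28
28 + ga(30) → 58
de(32) + ze(34) → 66
58 + 66 → 124
et(71) + 124 → 195
Huffman total = 11 + 28 + 58 + 66 + 124 + 195 = 482 bits.
Saving = 585 − 482 = 103 bits.

103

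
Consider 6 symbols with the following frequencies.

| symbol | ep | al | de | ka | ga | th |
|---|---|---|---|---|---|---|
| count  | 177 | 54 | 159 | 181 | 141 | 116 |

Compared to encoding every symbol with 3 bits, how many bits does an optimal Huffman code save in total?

358

Fixed-length: 3 bits × 828 symbols = 2484 bits.
Huffman merges:
combine al(54), th(116) → 170
combine ga(141), de(159) → 300
combine 170, ep(177) → 347
combine ka(181), 300 → 481
combine 347, 481 → 828
Huffman total = 170 + 300 + 347 + 481 + 828 = 2126 bits.
Saving = 2484 − 2126 = 358 bits.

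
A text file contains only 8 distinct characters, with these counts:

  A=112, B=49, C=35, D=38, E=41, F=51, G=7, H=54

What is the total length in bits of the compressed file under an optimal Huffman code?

1091

Merge the two smallest weights repeatedly:
merge G(7) and C(35): 42
merge D(38) and E(41): 79
merge 42 and B(49): 91
merge F(51) and H(54): 105
merge 79 and 91: 170
merge 105 and A(112): 217
merge 170 and 217: 387
The encoded length is the sum of every internal node's weight: 42 + 79 + 91 + 105 + 170 + 217 + 387 = 1091 bits.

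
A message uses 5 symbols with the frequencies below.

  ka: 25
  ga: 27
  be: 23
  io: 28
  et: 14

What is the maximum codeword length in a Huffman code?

Merge the two lowest-weight nodes at each step:
merge et(14) and be(23): 37
merge ka(25) and ga(27): 52
merge io(28) and 37: 65
merge 52 and 65: 117
The first pair merged (et, be) ends up deepest, at depth 3.

3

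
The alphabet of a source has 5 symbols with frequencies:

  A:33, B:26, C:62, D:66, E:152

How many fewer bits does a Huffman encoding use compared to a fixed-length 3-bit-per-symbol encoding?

Fixed-length: 3 bits × 339 symbols = 1017 bits.
Huffman merges:
B(26) + A(33) → 59
59 + C(62) → 121
D(66) + 121 → 187
E(152) + 187 → 339
Huffman total = 59 + 121 + 187 + 339 = 706 bits.
Saving = 1017 − 706 = 311 bits.

311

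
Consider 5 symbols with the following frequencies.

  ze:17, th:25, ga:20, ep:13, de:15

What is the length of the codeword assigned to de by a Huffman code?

3

Build the tree from the bottom:
merge ep(13) and de(15): 28
merge ze(17) and ga(20): 37
merge th(25) and 28: 53
merge 37 and 53: 90
The subtree containing de is merged 3 times, so code length = 3.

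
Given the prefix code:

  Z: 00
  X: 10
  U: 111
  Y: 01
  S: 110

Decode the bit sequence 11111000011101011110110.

Read left to right; each codeword is recognised as soon as it completes (prefix code):
  111→U | 110→S | 00→Z | 01→Y | 110→S | 10→X | 111→U | 10→X | 110→S
Decoded message: USZYSXUXS

USZYSXUXS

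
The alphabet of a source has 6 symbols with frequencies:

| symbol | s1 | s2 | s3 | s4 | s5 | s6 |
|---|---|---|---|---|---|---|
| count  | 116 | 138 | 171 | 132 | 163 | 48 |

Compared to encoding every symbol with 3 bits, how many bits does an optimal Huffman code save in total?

Fixed-length: 3 bits × 768 symbols = 2304 bits.
Huffman merges:
combine s6(48), s1(116) → 164
combine s4(132), s2(138) → 270
combine s5(163), 164 → 327
combine s3(171), 270 → 441
combine 327, 441 → 768
Huffman total = 164 + 270 + 327 + 441 + 768 = 1970 bits.
Saving = 2304 − 1970 = 334 bits.

334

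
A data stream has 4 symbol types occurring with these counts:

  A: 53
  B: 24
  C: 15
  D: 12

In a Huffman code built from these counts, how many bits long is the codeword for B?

Repeatedly merge the two smallest:
D(12) + C(15) → 27
B(24) + 27 → 51
51 + A(53) → 104
The subtree containing B is merged 2 times, so code length = 2.

2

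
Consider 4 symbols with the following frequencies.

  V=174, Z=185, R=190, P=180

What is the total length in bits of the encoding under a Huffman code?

Merge the two smallest weights repeatedly:
merge V(174) and P(180): 354
merge Z(185) and R(190): 375
merge 354 and 375: 729
Total encoded bits = sum of merged weights = 354 + 375 + 729 = 1458.

1458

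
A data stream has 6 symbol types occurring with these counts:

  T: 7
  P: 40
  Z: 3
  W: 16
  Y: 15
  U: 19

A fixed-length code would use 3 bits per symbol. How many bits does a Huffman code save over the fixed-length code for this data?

Fixed-length: 3 bits × 100 symbols = 300 bits.
Huffman merges:
merge Z(3) and T(7): 10
merge 10 and Y(15): 25
merge W(16) and U(19): 35
merge 25 and 35: 60
merge P(40) and 60: 100
Huffman total = 10 + 25 + 35 + 60 + 100 = 230 bits.
Saving = 300 − 230 = 70 bits.

70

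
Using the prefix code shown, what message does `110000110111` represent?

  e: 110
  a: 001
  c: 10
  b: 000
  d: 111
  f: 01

Read left to right; each codeword is recognised as soon as it completes (prefix code):
  110→e | 000→b | 110→e | 111→d
Decoded message: ebed

ebed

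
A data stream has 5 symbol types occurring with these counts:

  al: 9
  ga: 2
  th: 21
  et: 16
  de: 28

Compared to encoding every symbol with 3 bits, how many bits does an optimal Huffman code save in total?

66

Fixed-length: 3 bits × 76 symbols = 228 bits.
Huffman merges:
ga(2) + al(9) → 11
11 + et(16) → 27
th(21) + 27 → 48
de(28) + 48 → 76
Huffman total = 11 + 27 + 48 + 76 = 162 bits.
Saving = 228 − 162 = 66 bits.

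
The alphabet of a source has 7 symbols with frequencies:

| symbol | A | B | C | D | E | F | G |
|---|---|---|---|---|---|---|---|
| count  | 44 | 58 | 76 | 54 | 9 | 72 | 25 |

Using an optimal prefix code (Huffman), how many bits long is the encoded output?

Build the Huffman tree bottom-up:
merge E(9) and G(25): 34
merge 34 and A(44): 78
merge D(54) and B(58): 112
merge F(72) and C(76): 148
merge 78 and 112: 190
merge 148 and 190: 338
Each symbol's bit-cost is frequency × depth; summing gives 900 bits (equivalently 34 + 78 + 112 + 148 + 190 + 338).

900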